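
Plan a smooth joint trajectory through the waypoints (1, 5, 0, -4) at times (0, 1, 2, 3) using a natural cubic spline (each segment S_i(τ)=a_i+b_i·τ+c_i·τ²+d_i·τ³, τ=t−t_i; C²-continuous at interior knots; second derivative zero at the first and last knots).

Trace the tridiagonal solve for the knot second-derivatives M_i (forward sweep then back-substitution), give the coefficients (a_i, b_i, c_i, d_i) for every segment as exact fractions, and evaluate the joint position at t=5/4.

  seg 0: a=1 b=97/15 c=0 d=-37/15
  seg 1: a=5 b=-14/15 c=-37/5 d=10/3
  seg 2: a=0 b=-86/15 c=13/5 d=-13/15
S(5/4) = 697/160

Δ: Δ0=4, Δ1=-5, Δ2=-4
row 1: diag=4, rhs=-54; c'=1/4, d'=-27/2
row 2: denom=4−1·1/4=15/4; d'=(6−1·-27/2)/(15/4)=26/5
back: M2=26/5
back: M1=-27/2−1/4·26/5=-74/5
M: M0=0, M1=-74/5, M2=26/5, M3=0
seg 0: a=1, c=M0/2=0, d=(M1−M0)/(6·1)=-37/15, b=Δ0−h0·(2M0+M1)/6=97/15
seg 1: a=5, c=M1/2=-37/5, d=(M2−M1)/(6·1)=10/3, b=Δ1−h1·(2M1+M2)/6=-14/15
seg 2: a=0, c=M2/2=13/5, d=(M3−M2)/(6·1)=-13/15, b=Δ2−h2·(2M2+M3)/6=-86/15
t_q=5/4 → seg 1, τ=1/4; S=5+-14/15·τ+-37/5·τ²+10/3·τ³=697/160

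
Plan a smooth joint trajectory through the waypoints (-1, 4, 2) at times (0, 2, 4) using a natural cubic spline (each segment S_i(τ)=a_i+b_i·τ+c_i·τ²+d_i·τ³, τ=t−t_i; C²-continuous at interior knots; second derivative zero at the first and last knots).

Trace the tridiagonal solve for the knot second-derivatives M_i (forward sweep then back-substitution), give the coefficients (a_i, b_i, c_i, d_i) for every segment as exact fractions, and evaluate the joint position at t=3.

Δ: Δ0=5/2, Δ1=-1
row 1: diag=8, rhs=-21; c'=1/4, d'=-21/8
back: M1=-21/8
M: M0=0, M1=-21/8, M2=0
seg 0: a=-1, c=M0/2=0, d=(M1−M0)/(6·2)=-7/32, b=Δ0−h0·(2M0+M1)/6=27/8
seg 1: a=4, c=M1/2=-21/16, d=(M2−M1)/(6·2)=7/32, b=Δ1−h1·(2M1+M2)/6=3/4
t_q=3 → seg 1, τ=1; S=4+3/4·τ+-21/16·τ²+7/32·τ³=117/32

  seg 0: a=-1 b=27/8 c=0 d=-7/32
  seg 1: a=4 b=3/4 c=-21/16 d=7/32
S(3) = 117/32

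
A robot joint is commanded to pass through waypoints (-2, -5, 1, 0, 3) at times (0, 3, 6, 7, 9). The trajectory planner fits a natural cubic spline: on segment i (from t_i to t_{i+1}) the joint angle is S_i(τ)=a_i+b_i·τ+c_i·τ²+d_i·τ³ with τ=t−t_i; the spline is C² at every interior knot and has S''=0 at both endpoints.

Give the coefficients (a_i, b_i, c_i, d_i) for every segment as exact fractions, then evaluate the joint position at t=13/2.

  seg 0: a=-2 b=-149/68 c=0 d=9/68
  seg 1: a=-5 b=47/34 c=81/68 d=-67/204
  seg 2: a=1 b=-23/68 c=-30/17 d=75/68
  seg 3: a=0 b=-19/34 c=105/68 d=-35/136
S(13/2) = 287/544

Δ: Δ0=-1, Δ1=2, Δ2=-1, Δ3=3/2
row 1: diag=12, rhs=18; c'=1/4, d'=3/2
row 2: denom=8−3·1/4=29/4; d'=(-18−3·3/2)/(29/4)=-90/29
row 3: denom=6−1·4/29=170/29; d'=(15−1·-90/29)/(170/29)=105/34
back: M3=105/34
back: M2=-90/29−4/29·105/34=-60/17
back: M1=3/2−1/4·-60/17=81/34
M: M0=0, M1=81/34, M2=-60/17, M3=105/34, M4=0
seg 0: a=-2, c=M0/2=0, d=(M1−M0)/(6·3)=9/68, b=Δ0−h0·(2M0+M1)/6=-149/68
seg 1: a=-5, c=M1/2=81/68, d=(M2−M1)/(6·3)=-67/204, b=Δ1−h1·(2M1+M2)/6=47/34
seg 2: a=1, c=M2/2=-30/17, d=(M3−M2)/(6·1)=75/68, b=Δ2−h2·(2M2+M3)/6=-23/68
seg 3: a=0, c=M3/2=105/68, d=(M4−M3)/(6·2)=-35/136, b=Δ3−h3·(2M3+M4)/6=-19/34
t_q=13/2 → seg 2, τ=1/2; S=1+-23/68·τ+-30/17·τ²+75/68·τ³=287/544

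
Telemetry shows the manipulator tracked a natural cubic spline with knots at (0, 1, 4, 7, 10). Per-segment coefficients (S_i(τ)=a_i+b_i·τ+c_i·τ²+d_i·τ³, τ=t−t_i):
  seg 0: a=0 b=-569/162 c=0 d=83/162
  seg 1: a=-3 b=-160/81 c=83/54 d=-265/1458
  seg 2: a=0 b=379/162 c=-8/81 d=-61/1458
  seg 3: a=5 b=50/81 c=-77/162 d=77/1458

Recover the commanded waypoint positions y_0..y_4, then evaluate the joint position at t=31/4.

y_0=0 y_1=-3 y_2=0 y_3=5 y_4=4
S(31/4) = 6011/1152

y_0 = S_0(0) = a_0 = 0
y_1 = S_1(0) = a_1 = -3
y_2 = S_2(0) = a_2 = 0
y_3 = S_3(0) = a_3 = 5
y_4 = S_3(3) = 4
t_q=31/4 is in segment 3 (τ=3/4); S_3(τ)=6011/1152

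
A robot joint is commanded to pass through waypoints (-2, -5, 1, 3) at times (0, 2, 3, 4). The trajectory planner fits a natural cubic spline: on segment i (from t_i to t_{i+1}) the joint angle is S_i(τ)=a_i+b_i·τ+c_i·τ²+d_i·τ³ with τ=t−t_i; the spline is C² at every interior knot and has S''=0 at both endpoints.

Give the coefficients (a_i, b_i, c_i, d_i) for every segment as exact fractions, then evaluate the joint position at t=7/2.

  seg 0: a=-2 b=-205/46 c=0 d=17/23
  seg 1: a=-5 b=203/46 c=102/23 d=-131/46
  seg 2: a=1 b=109/23 c=-189/46 d=63/46
S(7/2) = 925/368

Δ: Δ0=-3/2, Δ1=6, Δ2=2
row 1: diag=6, rhs=45; c'=1/6, d'=15/2
row 2: denom=4−1·1/6=23/6; d'=(-24−1·15/2)/(23/6)=-189/23
back: M2=-189/23
back: M1=15/2−1/6·-189/23=204/23
M: M0=0, M1=204/23, M2=-189/23, M3=0
seg 0: a=-2, c=M0/2=0, d=(M1−M0)/(6·2)=17/23, b=Δ0−h0·(2M0+M1)/6=-205/46
seg 1: a=-5, c=M1/2=102/23, d=(M2−M1)/(6·1)=-131/46, b=Δ1−h1·(2M1+M2)/6=203/46
seg 2: a=1, c=M2/2=-189/46, d=(M3−M2)/(6·1)=63/46, b=Δ2−h2·(2M2+M3)/6=109/23
t_q=7/2 → seg 2, τ=1/2; S=1+109/23·τ+-189/46·τ²+63/46·τ³=925/368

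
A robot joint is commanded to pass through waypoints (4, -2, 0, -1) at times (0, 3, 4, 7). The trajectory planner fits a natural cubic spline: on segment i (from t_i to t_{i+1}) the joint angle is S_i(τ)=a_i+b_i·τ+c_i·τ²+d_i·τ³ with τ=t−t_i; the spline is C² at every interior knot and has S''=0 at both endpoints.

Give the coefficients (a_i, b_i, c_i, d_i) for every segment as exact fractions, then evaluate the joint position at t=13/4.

Δ: Δ0=-2, Δ1=2, Δ2=-1/3
row 1: diag=8, rhs=24; c'=1/8, d'=3
row 2: denom=8−1·1/8=63/8; d'=(-14−1·3)/(63/8)=-136/63
back: M2=-136/63
back: M1=3−1/8·-136/63=206/63
M: M0=0, M1=206/63, M2=-136/63, M3=0
seg 0: a=4, c=M0/2=0, d=(M1−M0)/(6·3)=103/567, b=Δ0−h0·(2M0+M1)/6=-229/63
seg 1: a=-2, c=M1/2=103/63, d=(M2−M1)/(6·1)=-19/21, b=Δ1−h1·(2M1+M2)/6=80/63
seg 2: a=0, c=M2/2=-68/63, d=(M3−M2)/(6·3)=68/567, b=Δ2−h2·(2M2+M3)/6=115/63
t_q=13/4 → seg 1, τ=1/4; S=-2+80/63·τ+103/63·τ²+-19/21·τ³=-2143/1344

  seg 0: a=4 b=-229/63 c=0 d=103/567
  seg 1: a=-2 b=80/63 c=103/63 d=-19/21
  seg 2: a=0 b=115/63 c=-68/63 d=68/567
S(13/4) = -2143/1344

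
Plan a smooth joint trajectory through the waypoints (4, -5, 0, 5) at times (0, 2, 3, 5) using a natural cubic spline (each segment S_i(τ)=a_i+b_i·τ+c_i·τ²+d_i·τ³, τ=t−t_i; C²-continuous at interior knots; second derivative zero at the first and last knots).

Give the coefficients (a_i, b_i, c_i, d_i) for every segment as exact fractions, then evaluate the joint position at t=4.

  seg 0: a=4 b=-79/10 c=0 d=17/20
  seg 1: a=-5 b=23/10 c=51/10 d=-12/5
  seg 2: a=0 b=53/10 c=-21/10 d=7/20
S(4) = 71/20

Δ: Δ0=-9/2, Δ1=5, Δ2=5/2
row 1: diag=6, rhs=57; c'=1/6, d'=19/2
row 2: denom=6−1·1/6=35/6; d'=(-15−1·19/2)/(35/6)=-21/5
back: M2=-21/5
back: M1=19/2−1/6·-21/5=51/5
M: M0=0, M1=51/5, M2=-21/5, M3=0
seg 0: a=4, c=M0/2=0, d=(M1−M0)/(6·2)=17/20, b=Δ0−h0·(2M0+M1)/6=-79/10
seg 1: a=-5, c=M1/2=51/10, d=(M2−M1)/(6·1)=-12/5, b=Δ1−h1·(2M1+M2)/6=23/10
seg 2: a=0, c=M2/2=-21/10, d=(M3−M2)/(6·2)=7/20, b=Δ2−h2·(2M2+M3)/6=53/10
t_q=4 → seg 2, τ=1; S=0+53/10·τ+-21/10·τ²+7/20·τ³=71/20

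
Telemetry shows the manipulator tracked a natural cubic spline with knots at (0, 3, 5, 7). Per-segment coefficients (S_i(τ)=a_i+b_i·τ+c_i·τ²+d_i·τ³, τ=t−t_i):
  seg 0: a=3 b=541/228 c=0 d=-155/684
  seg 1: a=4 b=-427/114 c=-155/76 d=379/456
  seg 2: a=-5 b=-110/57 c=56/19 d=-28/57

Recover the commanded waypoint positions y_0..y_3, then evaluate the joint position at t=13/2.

y_0=3 y_1=4 y_2=-5 y_3=-1
S(13/2) = -111/38

y_0 = S_0(0) = a_0 = 3
y_1 = S_1(0) = a_1 = 4
y_2 = S_2(0) = a_2 = -5
y_3 = S_2(2) = -1
t_q=13/2 is in segment 2 (τ=3/2); S_2(τ)=-111/38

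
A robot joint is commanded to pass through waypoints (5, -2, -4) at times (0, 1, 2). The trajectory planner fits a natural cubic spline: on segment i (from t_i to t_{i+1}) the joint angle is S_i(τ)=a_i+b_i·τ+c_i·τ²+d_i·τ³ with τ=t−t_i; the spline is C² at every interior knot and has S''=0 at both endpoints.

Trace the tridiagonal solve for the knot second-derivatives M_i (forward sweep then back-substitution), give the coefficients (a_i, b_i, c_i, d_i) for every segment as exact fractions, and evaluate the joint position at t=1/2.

Δ: Δ0=-7, Δ1=-2
row 1: diag=4, rhs=30; c'=1/4, d'=15/2
back: M1=15/2
M: M0=0, M1=15/2, M2=0
seg 0: a=5, c=M0/2=0, d=(M1−M0)/(6·1)=5/4, b=Δ0−h0·(2M0+M1)/6=-33/4
seg 1: a=-2, c=M1/2=15/4, d=(M2−M1)/(6·1)=-5/4, b=Δ1−h1·(2M1+M2)/6=-9/2
t_q=1/2 → seg 0, τ=1/2; S=5+-33/4·τ+0·τ²+5/4·τ³=33/32

  seg 0: a=5 b=-33/4 c=0 d=5/4
  seg 1: a=-2 b=-9/2 c=15/4 d=-5/4
S(1/2) = 33/32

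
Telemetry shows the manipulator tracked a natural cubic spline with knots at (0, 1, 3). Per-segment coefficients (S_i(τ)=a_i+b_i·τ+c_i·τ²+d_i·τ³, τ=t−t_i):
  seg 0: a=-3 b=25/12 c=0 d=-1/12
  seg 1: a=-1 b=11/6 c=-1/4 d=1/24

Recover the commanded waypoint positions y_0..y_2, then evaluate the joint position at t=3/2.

y_0 = S_0(0) = a_0 = -3
y_1 = S_1(0) = a_1 = -1
y_2 = S_1(2) = 2
t_q=3/2 is in segment 1 (τ=1/2); S_1(τ)=-9/64

y_0=-3 y_1=-1 y_2=2
S(3/2) = -9/64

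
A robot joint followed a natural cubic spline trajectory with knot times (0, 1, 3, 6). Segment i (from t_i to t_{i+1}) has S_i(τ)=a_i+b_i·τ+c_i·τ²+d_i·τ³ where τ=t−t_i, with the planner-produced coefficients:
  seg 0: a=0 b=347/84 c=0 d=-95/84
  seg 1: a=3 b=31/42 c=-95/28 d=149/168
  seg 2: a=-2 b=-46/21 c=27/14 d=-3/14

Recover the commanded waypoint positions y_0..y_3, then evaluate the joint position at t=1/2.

y_0 = S_0(0) = a_0 = 0
y_1 = S_1(0) = a_1 = 3
y_2 = S_2(0) = a_2 = -2
y_3 = S_2(3) = 3
t_q=1/2 is in segment 0 (τ=1/2); S_0(τ)=431/224

y_0=0 y_1=3 y_2=-2 y_3=3
S(1/2) = 431/224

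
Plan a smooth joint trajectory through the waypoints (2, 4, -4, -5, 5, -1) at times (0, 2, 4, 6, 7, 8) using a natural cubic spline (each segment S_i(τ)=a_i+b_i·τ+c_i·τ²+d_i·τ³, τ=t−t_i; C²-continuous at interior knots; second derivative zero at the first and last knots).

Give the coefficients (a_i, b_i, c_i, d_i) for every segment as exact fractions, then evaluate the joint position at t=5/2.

  seg 0: a=2 b=1395/626 c=0 d=-769/2504
  seg 1: a=4 b=-456/313 c=-2307/1252 d=715/2504
  seg 2: a=-4 b=-3381/626 c=-81/626 d=1615/1252
  seg 3: a=-5 b=5985/626 c=2382/313 d=-4489/626
  seg 4: a=5 b=1023/313 c=-8703/626 d=2901/626
S(5/2) = 57023/20032

Δ: Δ0=1, Δ1=-4, Δ2=-1/2, Δ3=10, Δ4=-6
row 1: diag=8, rhs=-30; c'=1/4, d'=-15/4
row 2: denom=8−2·1/4=15/2; d'=(21−2·-15/4)/(15/2)=19/5
row 3: denom=6−2·4/15=82/15; d'=(63−2·19/5)/(82/15)=831/82
row 4: denom=4−1·15/82=313/82; d'=(-96−1·831/82)/(313/82)=-8703/313
back: M4=-8703/313
back: M3=831/82−15/82·-8703/313=4764/313
back: M2=19/5−4/15·4764/313=-81/313
back: M1=-15/4−1/4·-81/313=-2307/626
M: M0=0, M1=-2307/626, M2=-81/313, M3=4764/313, M4=-8703/313, M5=0
seg 0: a=2, c=M0/2=0, d=(M1−M0)/(6·2)=-769/2504, b=Δ0−h0·(2M0+M1)/6=1395/626
seg 1: a=4, c=M1/2=-2307/1252, d=(M2−M1)/(6·2)=715/2504, b=Δ1−h1·(2M1+M2)/6=-456/313
seg 2: a=-4, c=M2/2=-81/626, d=(M3−M2)/(6·2)=1615/1252, b=Δ2−h2·(2M2+M3)/6=-3381/626
seg 3: a=-5, c=M3/2=2382/313, d=(M4−M3)/(6·1)=-4489/626, b=Δ3−h3·(2M3+M4)/6=5985/626
seg 4: a=5, c=M4/2=-8703/626, d=(M5−M4)/(6·1)=2901/626, b=Δ4−h4·(2M4+M5)/6=1023/313
t_q=5/2 → seg 1, τ=1/2; S=4+-456/313·τ+-2307/1252·τ²+715/2504·τ³=57023/20032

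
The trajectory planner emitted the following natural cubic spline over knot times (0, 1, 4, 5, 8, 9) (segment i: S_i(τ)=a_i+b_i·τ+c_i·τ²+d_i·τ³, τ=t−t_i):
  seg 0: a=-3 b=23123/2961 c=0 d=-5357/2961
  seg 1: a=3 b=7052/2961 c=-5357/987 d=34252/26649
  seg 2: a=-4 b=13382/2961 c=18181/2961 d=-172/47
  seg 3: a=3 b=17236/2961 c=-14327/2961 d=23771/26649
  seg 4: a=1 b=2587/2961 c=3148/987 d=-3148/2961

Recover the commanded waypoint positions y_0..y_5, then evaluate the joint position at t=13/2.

y_0=-3 y_1=3 y_2=-4 y_3=3 y_4=1 y_5=4
S(13/2) = 10147/2632

y_0 = S_0(0) = a_0 = -3
y_1 = S_1(0) = a_1 = 3
y_2 = S_2(0) = a_2 = -4
y_3 = S_3(0) = a_3 = 3
y_4 = S_4(0) = a_4 = 1
y_5 = S_4(1) = 4
t_q=13/2 is in segment 3 (τ=3/2); S_3(τ)=10147/2632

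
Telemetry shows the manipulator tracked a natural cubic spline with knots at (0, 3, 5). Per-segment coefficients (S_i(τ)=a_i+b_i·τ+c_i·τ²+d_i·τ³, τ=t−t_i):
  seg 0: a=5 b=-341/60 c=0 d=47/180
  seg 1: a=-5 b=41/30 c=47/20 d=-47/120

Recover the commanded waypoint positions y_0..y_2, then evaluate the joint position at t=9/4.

y_0=5 y_1=-5 y_2=4
S(9/4) = -6161/1280

y_0 = S_0(0) = a_0 = 5
y_1 = S_1(0) = a_1 = -5
y_2 = S_1(2) = 4
t_q=9/4 is in segment 0 (τ=9/4); S_0(τ)=-6161/1280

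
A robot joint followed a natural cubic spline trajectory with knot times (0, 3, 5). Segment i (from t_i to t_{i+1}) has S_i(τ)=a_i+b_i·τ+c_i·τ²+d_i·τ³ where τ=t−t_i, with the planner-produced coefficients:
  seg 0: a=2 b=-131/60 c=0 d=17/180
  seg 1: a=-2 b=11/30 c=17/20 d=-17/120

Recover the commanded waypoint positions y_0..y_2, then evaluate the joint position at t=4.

y_0 = S_0(0) = a_0 = 2
y_1 = S_1(0) = a_1 = -2
y_2 = S_1(2) = 1
t_q=4 is in segment 1 (τ=1); S_1(τ)=-37/40

y_0=2 y_1=-2 y_2=1
S(4) = -37/40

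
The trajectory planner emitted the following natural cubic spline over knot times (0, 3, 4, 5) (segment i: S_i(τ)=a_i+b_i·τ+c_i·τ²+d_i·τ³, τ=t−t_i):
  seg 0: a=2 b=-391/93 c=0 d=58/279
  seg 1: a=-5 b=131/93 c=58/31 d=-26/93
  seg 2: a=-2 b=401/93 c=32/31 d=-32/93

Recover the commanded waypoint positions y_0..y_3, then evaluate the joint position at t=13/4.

y_0=2 y_1=-5 y_2=-2 y_3=3
S(13/4) = -4499/992

y_0 = S_0(0) = a_0 = 2
y_1 = S_1(0) = a_1 = -5
y_2 = S_2(0) = a_2 = -2
y_3 = S_2(1) = 3
t_q=13/4 is in segment 1 (τ=1/4); S_1(τ)=-4499/992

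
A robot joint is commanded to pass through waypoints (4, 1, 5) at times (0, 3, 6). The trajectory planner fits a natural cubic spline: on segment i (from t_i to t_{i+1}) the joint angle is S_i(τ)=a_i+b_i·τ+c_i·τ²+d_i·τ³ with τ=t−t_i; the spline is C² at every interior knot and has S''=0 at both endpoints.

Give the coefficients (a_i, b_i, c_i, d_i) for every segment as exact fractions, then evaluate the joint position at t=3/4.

  seg 0: a=4 b=-19/12 c=0 d=7/108
  seg 1: a=1 b=1/6 c=7/12 d=-7/108
S(3/4) = 727/256

Δ: Δ0=-1, Δ1=4/3
row 1: diag=12, rhs=14; c'=1/4, d'=7/6
back: M1=7/6
M: M0=0, M1=7/6, M2=0
seg 0: a=4, c=M0/2=0, d=(M1−M0)/(6·3)=7/108, b=Δ0−h0·(2M0+M1)/6=-19/12
seg 1: a=1, c=M1/2=7/12, d=(M2−M1)/(6·3)=-7/108, b=Δ1−h1·(2M1+M2)/6=1/6
t_q=3/4 → seg 0, τ=3/4; S=4+-19/12·τ+0·τ²+7/108·τ³=727/256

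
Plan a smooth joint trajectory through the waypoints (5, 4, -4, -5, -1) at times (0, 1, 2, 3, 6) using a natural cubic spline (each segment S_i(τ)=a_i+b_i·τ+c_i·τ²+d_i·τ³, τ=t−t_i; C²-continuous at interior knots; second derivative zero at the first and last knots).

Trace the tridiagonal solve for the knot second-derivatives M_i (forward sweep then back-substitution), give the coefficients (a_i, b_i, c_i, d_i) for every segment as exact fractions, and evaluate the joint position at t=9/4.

Δ: Δ0=-1, Δ1=-8, Δ2=-1, Δ3=4/3
row 1: diag=4, rhs=-42; c'=1/4, d'=-21/2
row 2: denom=4−1·1/4=15/4; d'=(42−1·-21/2)/(15/4)=14
row 3: denom=8−1·4/15=116/15; d'=(14−1·14)/(116/15)=0
back: M3=0
back: M2=14−4/15·0=14
back: M1=-21/2−1/4·14=-14
M: M0=0, M1=-14, M2=14, M3=0, M4=0
seg 0: a=5, c=M0/2=0, d=(M1−M0)/(6·1)=-7/3, b=Δ0−h0·(2M0+M1)/6=4/3
seg 1: a=4, c=M1/2=-7, d=(M2−M1)/(6·1)=14/3, b=Δ1−h1·(2M1+M2)/6=-17/3
seg 2: a=-4, c=M2/2=7, d=(M3−M2)/(6·1)=-7/3, b=Δ2−h2·(2M2+M3)/6=-17/3
seg 3: a=-5, c=M3/2=0, d=(M4−M3)/(6·3)=0, b=Δ3−h3·(2M3+M4)/6=4/3
t_q=9/4 → seg 2, τ=1/4; S=-4+-17/3·τ+7·τ²+-7/3·τ³=-321/64

  seg 0: a=5 b=4/3 c=0 d=-7/3
  seg 1: a=4 b=-17/3 c=-7 d=14/3
  seg 2: a=-4 b=-17/3 c=7 d=-7/3
  seg 3: a=-5 b=4/3 c=0 d=0
S(9/4) = -321/64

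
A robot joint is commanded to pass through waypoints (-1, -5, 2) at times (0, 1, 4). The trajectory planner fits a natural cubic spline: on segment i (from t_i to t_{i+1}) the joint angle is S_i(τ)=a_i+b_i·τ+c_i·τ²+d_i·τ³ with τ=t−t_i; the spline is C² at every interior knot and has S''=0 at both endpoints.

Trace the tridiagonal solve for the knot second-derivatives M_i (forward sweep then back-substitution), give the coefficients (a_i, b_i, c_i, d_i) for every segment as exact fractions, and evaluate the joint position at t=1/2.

Δ: Δ0=-4, Δ1=7/3
row 1: diag=8, rhs=38; c'=3/8, d'=19/4
back: M1=19/4
M: M0=0, M1=19/4, M2=0
seg 0: a=-1, c=M0/2=0, d=(M1−M0)/(6·1)=19/24, b=Δ0−h0·(2M0+M1)/6=-115/24
seg 1: a=-5, c=M1/2=19/8, d=(M2−M1)/(6·3)=-19/72, b=Δ1−h1·(2M1+M2)/6=-29/12
t_q=1/2 → seg 0, τ=1/2; S=-1+-115/24·τ+0·τ²+19/24·τ³=-211/64

  seg 0: a=-1 b=-115/24 c=0 d=19/24
  seg 1: a=-5 b=-29/12 c=19/8 d=-19/72
S(1/2) = -211/64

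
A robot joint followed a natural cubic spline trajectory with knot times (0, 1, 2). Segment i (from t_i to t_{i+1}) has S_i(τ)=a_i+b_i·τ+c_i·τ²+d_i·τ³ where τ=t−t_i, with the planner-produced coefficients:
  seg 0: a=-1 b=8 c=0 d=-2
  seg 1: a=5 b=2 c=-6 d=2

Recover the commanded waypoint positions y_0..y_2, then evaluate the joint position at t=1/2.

y_0=-1 y_1=5 y_2=3
S(1/2) = 11/4

y_0 = S_0(0) = a_0 = -1
y_1 = S_1(0) = a_1 = 5
y_2 = S_1(1) = 3
t_q=1/2 is in segment 0 (τ=1/2); S_0(τ)=11/4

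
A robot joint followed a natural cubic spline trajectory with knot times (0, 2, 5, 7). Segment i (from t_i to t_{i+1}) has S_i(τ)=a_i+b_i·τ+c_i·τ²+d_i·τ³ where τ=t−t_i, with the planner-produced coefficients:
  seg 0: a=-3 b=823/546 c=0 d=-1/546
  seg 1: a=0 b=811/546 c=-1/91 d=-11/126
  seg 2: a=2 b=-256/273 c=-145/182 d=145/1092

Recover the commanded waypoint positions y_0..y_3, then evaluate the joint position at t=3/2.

y_0 = S_0(0) = a_0 = -3
y_1 = S_1(0) = a_1 = 0
y_2 = S_2(0) = a_2 = 2
y_3 = S_2(2) = -2
t_q=3/2 is in segment 0 (τ=3/2); S_0(τ)=-155/208

y_0=-3 y_1=0 y_2=2 y_3=-2
S(3/2) = -155/208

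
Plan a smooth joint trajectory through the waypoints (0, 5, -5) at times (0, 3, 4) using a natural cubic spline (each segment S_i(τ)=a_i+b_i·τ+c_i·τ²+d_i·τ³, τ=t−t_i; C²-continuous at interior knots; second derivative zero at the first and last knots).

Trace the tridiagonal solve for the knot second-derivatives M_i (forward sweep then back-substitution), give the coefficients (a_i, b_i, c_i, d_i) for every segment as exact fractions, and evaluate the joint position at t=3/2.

Δ: Δ0=5/3, Δ1=-10
row 1: diag=8, rhs=-70; c'=1/8, d'=-35/4
back: M1=-35/4
M: M0=0, M1=-35/4, M2=0
seg 0: a=0, c=M0/2=0, d=(M1−M0)/(6·3)=-35/72, b=Δ0−h0·(2M0+M1)/6=145/24
seg 1: a=5, c=M1/2=-35/8, d=(M2−M1)/(6·1)=35/24, b=Δ1−h1·(2M1+M2)/6=-85/12
t_q=3/2 → seg 0, τ=3/2; S=0+145/24·τ+0·τ²+-35/72·τ³=475/64

  seg 0: a=0 b=145/24 c=0 d=-35/72
  seg 1: a=5 b=-85/12 c=-35/8 d=35/24
S(3/2) = 475/64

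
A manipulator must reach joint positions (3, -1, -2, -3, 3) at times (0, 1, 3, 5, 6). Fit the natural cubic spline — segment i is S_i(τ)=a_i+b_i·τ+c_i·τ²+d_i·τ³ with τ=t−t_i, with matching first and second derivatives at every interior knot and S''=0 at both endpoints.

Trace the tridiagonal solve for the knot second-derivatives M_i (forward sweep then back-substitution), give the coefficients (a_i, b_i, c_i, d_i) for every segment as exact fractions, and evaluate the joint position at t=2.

  seg 0: a=3 b=-19/4 c=0 d=3/4
  seg 1: a=-1 b=-5/2 c=9/4 d=-5/8
  seg 2: a=-2 b=-1 c=-3/2 d=7/8
  seg 3: a=-3 b=7/2 c=15/4 d=-5/4
S(2) = -15/8

Δ: Δ0=-4, Δ1=-1/2, Δ2=-1/2, Δ3=6
row 1: diag=6, rhs=21; c'=1/3, d'=7/2
row 2: denom=8−2·1/3=22/3; d'=(0−2·7/2)/(22/3)=-21/22
row 3: denom=6−2·3/11=60/11; d'=(39−2·-21/22)/(60/11)=15/2
back: M3=15/2
back: M2=-21/22−3/11·15/2=-3
back: M1=7/2−1/3·-3=9/2
M: M0=0, M1=9/2, M2=-3, M3=15/2, M4=0
seg 0: a=3, c=M0/2=0, d=(M1−M0)/(6·1)=3/4, b=Δ0−h0·(2M0+M1)/6=-19/4
seg 1: a=-1, c=M1/2=9/4, d=(M2−M1)/(6·2)=-5/8, b=Δ1−h1·(2M1+M2)/6=-5/2
seg 2: a=-2, c=M2/2=-3/2, d=(M3−M2)/(6·2)=7/8, b=Δ2−h2·(2M2+M3)/6=-1
seg 3: a=-3, c=M3/2=15/4, d=(M4−M3)/(6·1)=-5/4, b=Δ3−h3·(2M3+M4)/6=7/2
t_q=2 → seg 1, τ=1; S=-1+-5/2·τ+9/4·τ²+-5/8·τ³=-15/8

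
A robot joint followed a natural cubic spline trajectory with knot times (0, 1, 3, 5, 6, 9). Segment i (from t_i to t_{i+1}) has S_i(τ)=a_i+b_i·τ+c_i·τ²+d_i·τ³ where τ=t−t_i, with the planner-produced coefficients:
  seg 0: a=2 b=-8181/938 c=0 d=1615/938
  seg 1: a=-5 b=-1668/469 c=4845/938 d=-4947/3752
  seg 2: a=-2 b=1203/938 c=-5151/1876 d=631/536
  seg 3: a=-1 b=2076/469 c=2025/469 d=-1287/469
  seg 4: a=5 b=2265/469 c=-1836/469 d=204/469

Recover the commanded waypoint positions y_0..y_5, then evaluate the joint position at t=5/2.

y_0 = S_0(0) = a_0 = 2
y_1 = S_1(0) = a_1 = -5
y_2 = S_2(0) = a_2 = -2
y_3 = S_3(0) = a_3 = -1
y_4 = S_4(0) = a_4 = 5
y_5 = S_4(3) = -4
t_q=5/2 is in segment 1 (τ=3/2); S_1(τ)=-94937/30016

y_0=2 y_1=-5 y_2=-2 y_3=-1 y_4=5 y_5=-4
S(5/2) = -94937/30016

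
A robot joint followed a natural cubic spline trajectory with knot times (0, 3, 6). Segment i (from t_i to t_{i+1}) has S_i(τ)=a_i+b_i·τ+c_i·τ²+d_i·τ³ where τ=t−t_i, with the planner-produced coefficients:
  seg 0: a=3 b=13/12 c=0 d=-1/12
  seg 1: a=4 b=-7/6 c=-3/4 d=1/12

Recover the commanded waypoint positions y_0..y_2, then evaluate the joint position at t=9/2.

y_0=3 y_1=4 y_2=-4
S(9/2) = 27/32

y_0 = S_0(0) = a_0 = 3
y_1 = S_1(0) = a_1 = 4
y_2 = S_1(3) = -4
t_q=9/2 is in segment 1 (τ=3/2); S_1(τ)=27/32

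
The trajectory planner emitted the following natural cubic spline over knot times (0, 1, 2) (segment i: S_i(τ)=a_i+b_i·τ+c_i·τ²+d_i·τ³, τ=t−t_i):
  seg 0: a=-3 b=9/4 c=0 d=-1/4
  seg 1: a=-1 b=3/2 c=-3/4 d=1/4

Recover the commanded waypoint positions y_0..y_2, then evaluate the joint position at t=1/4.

y_0=-3 y_1=-1 y_2=0
S(1/4) = -625/256

y_0 = S_0(0) = a_0 = -3
y_1 = S_1(0) = a_1 = -1
y_2 = S_1(1) = 0
t_q=1/4 is in segment 0 (τ=1/4); S_0(τ)=-625/256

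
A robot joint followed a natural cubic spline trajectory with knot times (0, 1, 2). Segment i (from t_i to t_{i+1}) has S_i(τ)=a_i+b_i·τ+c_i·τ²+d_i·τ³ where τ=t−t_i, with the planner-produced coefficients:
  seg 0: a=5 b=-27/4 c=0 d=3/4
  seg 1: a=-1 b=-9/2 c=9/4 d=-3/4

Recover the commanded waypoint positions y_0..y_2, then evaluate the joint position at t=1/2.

y_0=5 y_1=-1 y_2=-4
S(1/2) = 55/32

y_0 = S_0(0) = a_0 = 5
y_1 = S_1(0) = a_1 = -1
y_2 = S_1(1) = -4
t_q=1/2 is in segment 0 (τ=1/2); S_0(τ)=55/32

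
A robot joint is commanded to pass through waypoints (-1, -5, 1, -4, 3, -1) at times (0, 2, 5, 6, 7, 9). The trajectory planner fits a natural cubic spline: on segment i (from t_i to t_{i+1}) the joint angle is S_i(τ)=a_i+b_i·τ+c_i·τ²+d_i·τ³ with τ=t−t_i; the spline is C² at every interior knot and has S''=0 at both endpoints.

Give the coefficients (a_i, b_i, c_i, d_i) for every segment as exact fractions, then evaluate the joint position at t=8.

  seg 0: a=-1 b=-6022/1573 c=0 d=719/1573
  seg 1: a=-5 b=2606/1573 c=4314/1573 d=-106/121
  seg 2: a=1 b=-8716/1573 c=-8088/1573 d=8939/1573
  seg 3: a=-4 b=175/143 c=18729/1573 d=-9643/1573
  seg 4: a=3 b=10454/1573 c=-10200/1573 d=1700/1573
S(8) = 6673/1573

Δ: Δ0=-2, Δ1=2, Δ2=-5, Δ3=7, Δ4=-2
row 1: diag=10, rhs=24; c'=3/10, d'=12/5
row 2: denom=8−3·3/10=71/10; d'=(-42−3·12/5)/(71/10)=-492/71
row 3: denom=4−1·10/71=274/71; d'=(72−1·-492/71)/(274/71)=2802/137
row 4: denom=6−1·71/274=1573/274; d'=(-54−1·2802/137)/(1573/274)=-20400/1573
back: M4=-20400/1573
back: M3=2802/137−71/274·-20400/1573=37458/1573
back: M2=-492/71−10/71·37458/1573=-16176/1573
back: M1=12/5−3/10·-16176/1573=8628/1573
M: M0=0, M1=8628/1573, M2=-16176/1573, M3=37458/1573, M4=-20400/1573, M5=0
seg 0: a=-1, c=M0/2=0, d=(M1−M0)/(6·2)=719/1573, b=Δ0−h0·(2M0+M1)/6=-6022/1573
seg 1: a=-5, c=M1/2=4314/1573, d=(M2−M1)/(6·3)=-106/121, b=Δ1−h1·(2M1+M2)/6=2606/1573
seg 2: a=1, c=M2/2=-8088/1573, d=(M3−M2)/(6·1)=8939/1573, b=Δ2−h2·(2M2+M3)/6=-8716/1573
seg 3: a=-4, c=M3/2=18729/1573, d=(M4−M3)/(6·1)=-9643/1573, b=Δ3−h3·(2M3+M4)/6=175/143
seg 4: a=3, c=M4/2=-10200/1573, d=(M5−M4)/(6·2)=1700/1573, b=Δ4−h4·(2M4+M5)/6=10454/1573
t_q=8 → seg 4, τ=1; S=3+10454/1573·τ+-10200/1573·τ²+1700/1573·τ³=6673/1573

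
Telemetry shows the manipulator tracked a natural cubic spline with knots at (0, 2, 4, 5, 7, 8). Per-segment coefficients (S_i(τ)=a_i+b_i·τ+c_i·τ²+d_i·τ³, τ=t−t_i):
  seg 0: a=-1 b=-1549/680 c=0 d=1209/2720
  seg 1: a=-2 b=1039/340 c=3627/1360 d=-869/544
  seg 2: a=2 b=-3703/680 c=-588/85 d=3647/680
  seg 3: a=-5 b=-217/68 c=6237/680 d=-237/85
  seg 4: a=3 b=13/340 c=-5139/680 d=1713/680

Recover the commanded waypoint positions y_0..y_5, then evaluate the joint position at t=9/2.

y_0=-1 y_1=-2 y_2=2 y_3=-5 y_4=3 y_5=-2
S(9/2) = -9693/5440

y_0 = S_0(0) = a_0 = -1
y_1 = S_1(0) = a_1 = -2
y_2 = S_2(0) = a_2 = 2
y_3 = S_3(0) = a_3 = -5
y_4 = S_4(0) = a_4 = 3
y_5 = S_4(1) = -2
t_q=9/2 is in segment 2 (τ=1/2); S_2(τ)=-9693/5440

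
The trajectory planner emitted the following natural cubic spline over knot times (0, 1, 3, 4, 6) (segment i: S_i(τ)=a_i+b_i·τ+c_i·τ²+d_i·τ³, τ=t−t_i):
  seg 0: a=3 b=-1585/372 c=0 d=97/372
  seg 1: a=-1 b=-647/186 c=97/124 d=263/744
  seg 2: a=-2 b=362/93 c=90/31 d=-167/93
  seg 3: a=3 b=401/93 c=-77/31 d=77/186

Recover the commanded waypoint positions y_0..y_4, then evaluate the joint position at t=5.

y_0 = S_0(0) = a_0 = 3
y_1 = S_1(0) = a_1 = -1
y_2 = S_2(0) = a_2 = -2
y_3 = S_3(0) = a_3 = 3
y_4 = S_3(2) = 5
t_q=5 is in segment 3 (τ=1); S_3(τ)=325/62

y_0=3 y_1=-1 y_2=-2 y_3=3 y_4=5
S(5) = 325/62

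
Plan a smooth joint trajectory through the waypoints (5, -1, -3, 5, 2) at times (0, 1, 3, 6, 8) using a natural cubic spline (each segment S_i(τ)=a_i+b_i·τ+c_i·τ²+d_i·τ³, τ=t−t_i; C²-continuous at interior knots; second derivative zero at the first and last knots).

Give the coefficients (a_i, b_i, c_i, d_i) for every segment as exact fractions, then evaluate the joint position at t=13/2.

  seg 0: a=5 b=-5089/759 c=0 d=535/759
  seg 1: a=-1 b=-3484/759 c=535/253 d=-485/3036
  seg 2: a=-3 b=1481/759 c=585/506 d=-1393/4554
  seg 3: a=5 b=955/1518 c=-404/253 d=202/759
S(13/2) = 1252/253

Δ: Δ0=-6, Δ1=-1, Δ2=8/3, Δ3=-3/2
row 1: diag=6, rhs=30; c'=1/3, d'=5
row 2: denom=10−2·1/3=28/3; d'=(22−2·5)/(28/3)=9/7
row 3: denom=10−3·9/28=253/28; d'=(-25−3·9/7)/(253/28)=-808/253
back: M3=-808/253
back: M2=9/7−9/28·-808/253=585/253
back: M1=5−1/3·585/253=1070/253
M: M0=0, M1=1070/253, M2=585/253, M3=-808/253, M4=0
seg 0: a=5, c=M0/2=0, d=(M1−M0)/(6·1)=535/759, b=Δ0−h0·(2M0+M1)/6=-5089/759
seg 1: a=-1, c=M1/2=535/253, d=(M2−M1)/(6·2)=-485/3036, b=Δ1−h1·(2M1+M2)/6=-3484/759
seg 2: a=-3, c=M2/2=585/506, d=(M3−M2)/(6·3)=-1393/4554, b=Δ2−h2·(2M2+M3)/6=1481/759
seg 3: a=5, c=M3/2=-404/253, d=(M4−M3)/(6·2)=202/759, b=Δ3−h3·(2M3+M4)/6=955/1518
t_q=13/2 → seg 3, τ=1/2; S=5+955/1518·τ+-404/253·τ²+202/759·τ³=1252/253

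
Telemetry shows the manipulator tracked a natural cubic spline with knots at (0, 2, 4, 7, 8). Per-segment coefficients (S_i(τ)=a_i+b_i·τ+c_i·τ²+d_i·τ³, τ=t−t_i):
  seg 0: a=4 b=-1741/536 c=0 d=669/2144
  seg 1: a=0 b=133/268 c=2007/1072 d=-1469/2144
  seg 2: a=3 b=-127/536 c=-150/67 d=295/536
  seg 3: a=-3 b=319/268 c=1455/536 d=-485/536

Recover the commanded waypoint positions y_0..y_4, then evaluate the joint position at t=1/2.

y_0=4 y_1=0 y_2=3 y_3=-3 y_4=0
S(1/2) = 41421/17152

y_0 = S_0(0) = a_0 = 4
y_1 = S_1(0) = a_1 = 0
y_2 = S_2(0) = a_2 = 3
y_3 = S_3(0) = a_3 = -3
y_4 = S_3(1) = 0
t_q=1/2 is in segment 0 (τ=1/2); S_0(τ)=41421/17152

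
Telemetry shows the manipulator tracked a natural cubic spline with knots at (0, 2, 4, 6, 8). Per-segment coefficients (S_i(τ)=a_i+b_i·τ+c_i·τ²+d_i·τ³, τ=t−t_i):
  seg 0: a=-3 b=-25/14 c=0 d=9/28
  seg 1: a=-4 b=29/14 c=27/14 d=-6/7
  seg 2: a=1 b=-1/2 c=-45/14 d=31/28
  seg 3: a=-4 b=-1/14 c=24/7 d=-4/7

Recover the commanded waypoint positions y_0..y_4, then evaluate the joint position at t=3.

y_0=-3 y_1=-4 y_2=1 y_3=-4 y_4=5
S(3) = -6/7

y_0 = S_0(0) = a_0 = -3
y_1 = S_1(0) = a_1 = -4
y_2 = S_2(0) = a_2 = 1
y_3 = S_3(0) = a_3 = -4
y_4 = S_3(2) = 5
t_q=3 is in segment 1 (τ=1); S_1(τ)=-6/7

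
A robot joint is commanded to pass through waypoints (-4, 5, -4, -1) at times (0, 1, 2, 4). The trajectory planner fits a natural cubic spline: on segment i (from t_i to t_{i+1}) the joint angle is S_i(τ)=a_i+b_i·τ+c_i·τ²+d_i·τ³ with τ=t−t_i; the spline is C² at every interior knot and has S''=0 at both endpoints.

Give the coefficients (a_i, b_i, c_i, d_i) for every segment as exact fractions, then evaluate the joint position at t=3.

Δ: Δ0=9, Δ1=-9, Δ2=3/2
row 1: diag=4, rhs=-108; c'=1/4, d'=-27
row 2: denom=6−1·1/4=23/4; d'=(63−1·-27)/(23/4)=360/23
back: M2=360/23
back: M1=-27−1/4·360/23=-711/23
M: M0=0, M1=-711/23, M2=360/23, M3=0
seg 0: a=-4, c=M0/2=0, d=(M1−M0)/(6·1)=-237/46, b=Δ0−h0·(2M0+M1)/6=651/46
seg 1: a=5, c=M1/2=-711/46, d=(M2−M1)/(6·1)=357/46, b=Δ1−h1·(2M1+M2)/6=-30/23
seg 2: a=-4, c=M2/2=180/23, d=(M3−M2)/(6·2)=-30/23, b=Δ2−h2·(2M2+M3)/6=-411/46
t_q=3 → seg 2, τ=1; S=-4+-411/46·τ+180/23·τ²+-30/23·τ³=-295/46

  seg 0: a=-4 b=651/46 c=0 d=-237/46
  seg 1: a=5 b=-30/23 c=-711/46 d=357/46
  seg 2: a=-4 b=-411/46 c=180/23 d=-30/23
S(3) = -295/46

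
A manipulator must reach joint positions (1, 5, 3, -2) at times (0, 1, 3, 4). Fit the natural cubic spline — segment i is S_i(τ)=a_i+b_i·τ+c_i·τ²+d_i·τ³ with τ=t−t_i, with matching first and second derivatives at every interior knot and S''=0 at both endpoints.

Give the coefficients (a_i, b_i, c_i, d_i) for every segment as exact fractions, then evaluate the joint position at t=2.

  seg 0: a=1 b=75/16 c=0 d=-11/16
  seg 1: a=5 b=21/8 c=-33/16 d=1/8
  seg 2: a=3 b=-33/8 c=-21/16 d=7/16
S(2) = 91/16

Δ: Δ0=4, Δ1=-1, Δ2=-5
row 1: diag=6, rhs=-30; c'=1/3, d'=-5
row 2: denom=6−2·1/3=16/3; d'=(-24−2·-5)/(16/3)=-21/8
back: M2=-21/8
back: M1=-5−1/3·-21/8=-33/8
M: M0=0, M1=-33/8, M2=-21/8, M3=0
seg 0: a=1, c=M0/2=0, d=(M1−M0)/(6·1)=-11/16, b=Δ0−h0·(2M0+M1)/6=75/16
seg 1: a=5, c=M1/2=-33/16, d=(M2−M1)/(6·2)=1/8, b=Δ1−h1·(2M1+M2)/6=21/8
seg 2: a=3, c=M2/2=-21/16, d=(M3−M2)/(6·1)=7/16, b=Δ2−h2·(2M2+M3)/6=-33/8
t_q=2 → seg 1, τ=1; S=5+21/8·τ+-33/16·τ²+1/8·τ³=91/16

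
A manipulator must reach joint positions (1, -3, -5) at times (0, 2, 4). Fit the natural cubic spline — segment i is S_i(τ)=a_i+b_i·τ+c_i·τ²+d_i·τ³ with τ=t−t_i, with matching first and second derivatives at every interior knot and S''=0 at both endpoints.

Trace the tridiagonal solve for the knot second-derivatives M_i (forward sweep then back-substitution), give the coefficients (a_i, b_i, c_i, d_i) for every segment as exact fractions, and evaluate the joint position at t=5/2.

Δ: Δ0=-2, Δ1=-1
row 1: diag=8, rhs=6; c'=1/4, d'=3/4
back: M1=3/4
M: M0=0, M1=3/4, M2=0
seg 0: a=1, c=M0/2=0, d=(M1−M0)/(6·2)=1/16, b=Δ0−h0·(2M0+M1)/6=-9/4
seg 1: a=-3, c=M1/2=3/8, d=(M2−M1)/(6·2)=-1/16, b=Δ1−h1·(2M1+M2)/6=-3/2
t_q=5/2 → seg 1, τ=1/2; S=-3+-3/2·τ+3/8·τ²+-1/16·τ³=-469/128

  seg 0: a=1 b=-9/4 c=0 d=1/16
  seg 1: a=-3 b=-3/2 c=3/8 d=-1/16
S(5/2) = -469/128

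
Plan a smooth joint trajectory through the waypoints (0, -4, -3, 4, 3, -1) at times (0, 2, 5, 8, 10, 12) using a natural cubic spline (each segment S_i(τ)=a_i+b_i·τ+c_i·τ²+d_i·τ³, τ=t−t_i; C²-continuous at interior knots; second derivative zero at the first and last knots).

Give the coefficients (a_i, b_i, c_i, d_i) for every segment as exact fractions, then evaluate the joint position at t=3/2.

  seg 0: a=0 b=-9043/3858 c=0 d=1327/15432
  seg 1: a=-4 b=-2531/1929 c=1327/2572 d=251/23148
  seg 2: a=-3 b=16021/7716 c=789/1286 d=-4073/23148
  seg 3: a=4 b=1942/1929 c=-2495/2572 d=209/1929
  seg 4: a=3 b=-3035/1929 c=-823/2572 d=823/15432
S(3/2) = -132745/41152

Δ: Δ0=-2, Δ1=1/3, Δ2=7/3, Δ3=-1/2, Δ4=-2
row 1: diag=10, rhs=14; c'=3/10, d'=7/5
row 2: denom=12−3·3/10=111/10; d'=(12−3·7/5)/(111/10)=26/37
row 3: denom=10−3·10/37=340/37; d'=(-17−3·26/37)/(340/37)=-707/340
row 4: denom=8−2·37/170=643/85; d'=(-9−2·-707/340)/(643/85)=-823/1286
back: M4=-823/1286
back: M3=-707/340−37/170·-823/1286=-2495/1286
back: M2=26/37−10/37·-2495/1286=789/643
back: M1=7/5−3/10·789/643=1327/1286
M: M0=0, M1=1327/1286, M2=789/643, M3=-2495/1286, M4=-823/1286, M5=0
seg 0: a=0, c=M0/2=0, d=(M1−M0)/(6·2)=1327/15432, b=Δ0−h0·(2M0+M1)/6=-9043/3858
seg 1: a=-4, c=M1/2=1327/2572, d=(M2−M1)/(6·3)=251/23148, b=Δ1−h1·(2M1+M2)/6=-2531/1929
seg 2: a=-3, c=M2/2=789/1286, d=(M3−M2)/(6·3)=-4073/23148, b=Δ2−h2·(2M2+M3)/6=16021/7716
seg 3: a=4, c=M3/2=-2495/2572, d=(M4−M3)/(6·2)=209/1929, b=Δ3−h3·(2M3+M4)/6=1942/1929
seg 4: a=3, c=M4/2=-823/2572, d=(M5−M4)/(6·2)=823/15432, b=Δ4−h4·(2M4+M5)/6=-3035/1929
t_q=3/2 → seg 0, τ=3/2; S=0+-9043/3858·τ+0·τ²+1327/15432·τ³=-132745/41152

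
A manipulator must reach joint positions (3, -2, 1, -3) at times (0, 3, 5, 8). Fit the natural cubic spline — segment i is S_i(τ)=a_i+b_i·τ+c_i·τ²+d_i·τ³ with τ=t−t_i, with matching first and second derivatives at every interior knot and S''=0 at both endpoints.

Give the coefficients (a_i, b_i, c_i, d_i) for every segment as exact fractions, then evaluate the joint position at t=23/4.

Δ: Δ0=-5/3, Δ1=3/2, Δ2=-4/3
row 1: diag=10, rhs=19; c'=1/5, d'=19/10
row 2: denom=10−2·1/5=48/5; d'=(-17−2·19/10)/(48/5)=-13/6
back: M2=-13/6
back: M1=19/10−1/5·-13/6=7/3
M: M0=0, M1=7/3, M2=-13/6, M3=0
seg 0: a=3, c=M0/2=0, d=(M1−M0)/(6·3)=7/54, b=Δ0−h0·(2M0+M1)/6=-17/6
seg 1: a=-2, c=M1/2=7/6, d=(M2−M1)/(6·2)=-3/8, b=Δ1−h1·(2M1+M2)/6=2/3
seg 2: a=1, c=M2/2=-13/12, d=(M3−M2)/(6·3)=13/108, b=Δ2−h2·(2M2+M3)/6=5/6
t_q=23/4 → seg 2, τ=3/4; S=1+5/6·τ+-13/12·τ²+13/108·τ³=273/256

  seg 0: a=3 b=-17/6 c=0 d=7/54
  seg 1: a=-2 b=2/3 c=7/6 d=-3/8
  seg 2: a=1 b=5/6 c=-13/12 d=13/108
S(23/4) = 273/256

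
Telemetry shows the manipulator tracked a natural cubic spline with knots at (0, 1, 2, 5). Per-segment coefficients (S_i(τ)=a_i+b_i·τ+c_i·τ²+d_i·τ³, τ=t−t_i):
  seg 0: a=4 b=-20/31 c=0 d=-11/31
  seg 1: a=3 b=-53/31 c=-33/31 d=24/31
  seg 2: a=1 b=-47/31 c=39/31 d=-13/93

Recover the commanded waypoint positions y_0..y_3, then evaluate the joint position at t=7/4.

y_0 = S_0(0) = a_0 = 4
y_1 = S_1(0) = a_1 = 3
y_2 = S_2(0) = a_2 = 1
y_3 = S_2(3) = 4
t_q=7/4 is in segment 1 (τ=3/4); S_1(τ)=717/496

y_0=4 y_1=3 y_2=1 y_3=4
S(7/4) = 717/496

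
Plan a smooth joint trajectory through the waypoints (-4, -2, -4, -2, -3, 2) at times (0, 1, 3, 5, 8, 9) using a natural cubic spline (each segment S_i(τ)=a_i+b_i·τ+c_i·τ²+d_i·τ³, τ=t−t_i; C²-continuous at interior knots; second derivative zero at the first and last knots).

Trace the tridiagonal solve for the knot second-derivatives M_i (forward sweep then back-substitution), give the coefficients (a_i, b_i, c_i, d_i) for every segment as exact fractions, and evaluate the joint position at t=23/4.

Δ: Δ0=2, Δ1=-1, Δ2=1, Δ3=-1/3, Δ4=5
row 1: diag=6, rhs=-18; c'=1/3, d'=-3
row 2: denom=8−2·1/3=22/3; d'=(12−2·-3)/(22/3)=27/11
row 3: denom=10−2·3/11=104/11; d'=(-8−2·27/11)/(104/11)=-71/52
row 4: denom=8−3·33/104=733/104; d'=(32−3·-71/52)/(733/104)=3754/733
back: M4=3754/733
back: M3=-71/52−33/104·3754/733=-2192/733
back: M2=27/11−3/11·-2192/733=2397/733
back: M1=-3−1/3·2397/733=-2998/733
M: M0=0, M1=-2998/733, M2=2397/733, M3=-2192/733, M4=3754/733, M5=0
seg 0: a=-4, c=M0/2=0, d=(M1−M0)/(6·1)=-1499/2199, b=Δ0−h0·(2M0+M1)/6=5897/2199
seg 1: a=-2, c=M1/2=-1499/733, d=(M2−M1)/(6·2)=5395/8796, b=Δ1−h1·(2M1+M2)/6=1400/2199
seg 2: a=-4, c=M2/2=2397/1466, d=(M3−M2)/(6·2)=-4589/8796, b=Δ2−h2·(2M2+M3)/6=-403/2199
seg 3: a=-2, c=M3/2=-1096/733, d=(M4−M3)/(6·3)=991/2199, b=Δ3−h3·(2M3+M4)/6=212/2199
seg 4: a=-3, c=M4/2=1877/733, d=(M5−M4)/(6·1)=-1877/2199, b=Δ4−h4·(2M4+M5)/6=7241/2199
t_q=23/4 → seg 3, τ=3/4; S=-2+212/2199·τ+-1096/733·τ²+991/2199·τ³=-120969/46912

  seg 0: a=-4 b=5897/2199 c=0 d=-1499/2199
  seg 1: a=-2 b=1400/2199 c=-1499/733 d=5395/8796
  seg 2: a=-4 b=-403/2199 c=2397/1466 d=-4589/8796
  seg 3: a=-2 b=212/2199 c=-1096/733 d=991/2199
  seg 4: a=-3 b=7241/2199 c=1877/733 d=-1877/2199
S(23/4) = -120969/46912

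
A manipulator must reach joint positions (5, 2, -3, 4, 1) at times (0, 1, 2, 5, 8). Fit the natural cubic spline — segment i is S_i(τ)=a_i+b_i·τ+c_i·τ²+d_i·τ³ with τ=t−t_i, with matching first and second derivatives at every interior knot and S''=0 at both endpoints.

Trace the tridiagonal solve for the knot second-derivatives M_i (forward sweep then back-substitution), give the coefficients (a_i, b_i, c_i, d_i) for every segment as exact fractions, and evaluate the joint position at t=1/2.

Δ: Δ0=-3, Δ1=-5, Δ2=7/3, Δ3=-1
row 1: diag=4, rhs=-12; c'=1/4, d'=-3
row 2: denom=8−1·1/4=31/4; d'=(44−1·-3)/(31/4)=188/31
row 3: denom=12−3·12/31=336/31; d'=(-20−3·188/31)/(336/31)=-74/21
back: M3=-74/21
back: M2=188/31−12/31·-74/21=52/7
back: M1=-3−1/4·52/7=-34/7
M: M0=0, M1=-34/7, M2=52/7, M3=-74/21, M4=0
seg 0: a=5, c=M0/2=0, d=(M1−M0)/(6·1)=-17/21, b=Δ0−h0·(2M0+M1)/6=-46/21
seg 1: a=2, c=M1/2=-17/7, d=(M2−M1)/(6·1)=43/21, b=Δ1−h1·(2M1+M2)/6=-97/21
seg 2: a=-3, c=M2/2=26/7, d=(M3−M2)/(6·3)=-115/189, b=Δ2−h2·(2M2+M3)/6=-10/3
seg 3: a=4, c=M3/2=-37/21, d=(M4−M3)/(6·3)=37/189, b=Δ3−h3·(2M3+M4)/6=53/21
t_q=1/2 → seg 0, τ=1/2; S=5+-46/21·τ+0·τ²+-17/21·τ³=213/56

  seg 0: a=5 b=-46/21 c=0 d=-17/21
  seg 1: a=2 b=-97/21 c=-17/7 d=43/21
  seg 2: a=-3 b=-10/3 c=26/7 d=-115/189
  seg 3: a=4 b=53/21 c=-37/21 d=37/189
S(1/2) = 213/56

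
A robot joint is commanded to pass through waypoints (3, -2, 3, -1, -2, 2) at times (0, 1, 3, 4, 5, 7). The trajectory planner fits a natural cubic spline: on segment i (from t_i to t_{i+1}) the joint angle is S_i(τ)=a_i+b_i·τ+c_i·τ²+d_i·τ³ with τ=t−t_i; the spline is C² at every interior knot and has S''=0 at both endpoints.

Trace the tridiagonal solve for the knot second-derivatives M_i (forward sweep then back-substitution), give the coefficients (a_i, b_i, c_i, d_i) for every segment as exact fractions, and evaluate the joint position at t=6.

  seg 0: a=3 b=-4819/700 c=0 d=1319/700
  seg 1: a=-2 b=-431/350 c=3957/700 d=-2651/1400
  seg 2: a=3 b=-47/35 c=-999/175 d=534/175
  seg 3: a=-1 b=-631/175 c=603/175 d=-21/25
  seg 4: a=-2 b=134/175 c=162/175 d=-27/175
S(6) = -81/175

Δ: Δ0=-5, Δ1=5/2, Δ2=-4, Δ3=-1, Δ4=2
row 1: diag=6, rhs=45; c'=1/3, d'=15/2
row 2: denom=6−2·1/3=16/3; d'=(-39−2·15/2)/(16/3)=-81/8
row 3: denom=4−1·3/16=61/16; d'=(18−1·-81/8)/(61/16)=450/61
row 4: denom=6−1·16/61=350/61; d'=(18−1·450/61)/(350/61)=324/175
back: M4=324/175
back: M3=450/61−16/61·324/175=1206/175
back: M2=-81/8−3/16·1206/175=-1998/175
back: M1=15/2−1/3·-1998/175=3957/350
M: M0=0, M1=3957/350, M2=-1998/175, M3=1206/175, M4=324/175, M5=0
seg 0: a=3, c=M0/2=0, d=(M1−M0)/(6·1)=1319/700, b=Δ0−h0·(2M0+M1)/6=-4819/700
seg 1: a=-2, c=M1/2=3957/700, d=(M2−M1)/(6·2)=-2651/1400, b=Δ1−h1·(2M1+M2)/6=-431/350
seg 2: a=3, c=M2/2=-999/175, d=(M3−M2)/(6·1)=534/175, b=Δ2−h2·(2M2+M3)/6=-47/35
seg 3: a=-1, c=M3/2=603/175, d=(M4−M3)/(6·1)=-21/25, b=Δ3−h3·(2M3+M4)/6=-631/175
seg 4: a=-2, c=M4/2=162/175, d=(M5−M4)/(6·2)=-27/175, b=Δ4−h4·(2M4+M5)/6=134/175
t_q=6 → seg 4, τ=1; S=-2+134/175·τ+162/175·τ²+-27/175·τ³=-81/175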